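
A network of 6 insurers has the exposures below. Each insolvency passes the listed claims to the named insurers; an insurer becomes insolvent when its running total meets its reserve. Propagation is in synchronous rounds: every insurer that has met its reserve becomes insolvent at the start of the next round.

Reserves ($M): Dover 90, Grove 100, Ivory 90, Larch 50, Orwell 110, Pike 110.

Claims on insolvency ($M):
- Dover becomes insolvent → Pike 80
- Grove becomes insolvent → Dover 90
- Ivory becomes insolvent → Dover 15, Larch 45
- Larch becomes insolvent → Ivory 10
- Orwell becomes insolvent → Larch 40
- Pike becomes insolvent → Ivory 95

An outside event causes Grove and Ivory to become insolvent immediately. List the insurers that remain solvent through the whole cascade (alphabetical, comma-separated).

Round 1 — Grove, Ivory become insolvent (initial).
  Dover: +90+15 → 105 ≥ 90
  Larch: +45 → 45 < 50
Round 2 — Dover becomes insolvent.
  Pike: +80 → 80 < 110
No further insolvencies.

Larch, Orwell, Pike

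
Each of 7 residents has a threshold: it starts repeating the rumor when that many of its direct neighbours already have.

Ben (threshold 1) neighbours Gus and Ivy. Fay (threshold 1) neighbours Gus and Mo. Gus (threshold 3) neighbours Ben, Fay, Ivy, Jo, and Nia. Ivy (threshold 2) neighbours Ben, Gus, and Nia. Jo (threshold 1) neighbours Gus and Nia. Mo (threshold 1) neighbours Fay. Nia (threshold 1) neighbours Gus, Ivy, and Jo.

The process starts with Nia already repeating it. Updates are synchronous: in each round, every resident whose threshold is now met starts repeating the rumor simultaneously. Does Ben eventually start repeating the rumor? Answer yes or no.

Round 1 — Nia starts repeating the rumor (initial).
Round 2 — checking thresholds:
  Gus: 1 of 5 neighbours < 3, not yet.
  Ivy: 1 of 3 neighbours < 2, not yet.
  Jo: 1 of 2 neighbours ≥ 1, starts repeating the rumor.
Round 3 — no new spreads; cascade stops.

no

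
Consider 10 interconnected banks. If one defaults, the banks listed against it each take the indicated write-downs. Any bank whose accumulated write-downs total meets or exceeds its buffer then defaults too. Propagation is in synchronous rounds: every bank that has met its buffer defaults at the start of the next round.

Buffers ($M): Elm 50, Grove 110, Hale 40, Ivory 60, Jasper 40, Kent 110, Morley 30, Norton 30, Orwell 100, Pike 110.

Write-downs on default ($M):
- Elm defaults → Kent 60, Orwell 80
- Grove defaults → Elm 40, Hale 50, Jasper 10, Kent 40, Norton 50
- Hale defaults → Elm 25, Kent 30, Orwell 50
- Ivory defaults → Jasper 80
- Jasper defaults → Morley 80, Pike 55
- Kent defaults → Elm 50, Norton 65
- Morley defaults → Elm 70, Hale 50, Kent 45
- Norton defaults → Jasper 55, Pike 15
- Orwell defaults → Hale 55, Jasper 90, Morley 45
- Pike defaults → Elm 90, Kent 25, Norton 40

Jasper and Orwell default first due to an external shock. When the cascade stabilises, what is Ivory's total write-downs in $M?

Round 1 — Jasper, Orwell default (initial).
  Hale: +55 → 55 ≥ 40
  Morley: +80+45 → 125 ≥ 30
  Pike: +55 → 55 < 110
Round 2 — Hale, Morley default.
  Elm: +25+70 → 95 ≥ 50
  Kent: +30+45 → 75 < 110
Round 3 — Elm defaults.
  Kent: +60 → 135 ≥ 110
Round 4 — Kent defaults.
  Norton: +65 → 65 ≥ 30
Round 5 — Norton defaults.
  Pike: +15 → 70 < 110
No further defaults.

0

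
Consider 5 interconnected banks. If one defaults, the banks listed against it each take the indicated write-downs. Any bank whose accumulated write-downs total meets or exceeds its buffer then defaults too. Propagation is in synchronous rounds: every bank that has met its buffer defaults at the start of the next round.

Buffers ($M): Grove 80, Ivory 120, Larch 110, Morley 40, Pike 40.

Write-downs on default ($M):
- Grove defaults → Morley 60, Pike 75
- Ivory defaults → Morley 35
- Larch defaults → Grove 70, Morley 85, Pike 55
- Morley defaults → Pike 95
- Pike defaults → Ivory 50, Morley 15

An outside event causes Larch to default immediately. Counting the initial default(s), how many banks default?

Round 1 — Larch defaults (initial).
  Grove: +70 → 70 < 80
  Morley: +85 → 85 ≥ 40
  Pike: +55 → 55 ≥ 40
Round 2 — Morley, Pike default.
  Ivory: +50 → 50 < 120
No further defaults.

3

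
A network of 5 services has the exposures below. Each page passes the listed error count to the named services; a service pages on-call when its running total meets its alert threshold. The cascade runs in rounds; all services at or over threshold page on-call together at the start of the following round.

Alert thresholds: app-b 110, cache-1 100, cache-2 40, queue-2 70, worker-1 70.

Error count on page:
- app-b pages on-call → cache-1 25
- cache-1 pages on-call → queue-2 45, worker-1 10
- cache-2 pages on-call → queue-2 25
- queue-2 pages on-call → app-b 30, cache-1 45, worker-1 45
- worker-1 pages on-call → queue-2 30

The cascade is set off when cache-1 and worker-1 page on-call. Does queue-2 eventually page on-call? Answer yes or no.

Round 1 — cache-1, worker-1 page on-call (initial).
  queue-2: +45+30 → 75 ≥ 70
Round 2 — queue-2 pages on-call.
  app-b: +30 → 30 < 110
No further pages.

yes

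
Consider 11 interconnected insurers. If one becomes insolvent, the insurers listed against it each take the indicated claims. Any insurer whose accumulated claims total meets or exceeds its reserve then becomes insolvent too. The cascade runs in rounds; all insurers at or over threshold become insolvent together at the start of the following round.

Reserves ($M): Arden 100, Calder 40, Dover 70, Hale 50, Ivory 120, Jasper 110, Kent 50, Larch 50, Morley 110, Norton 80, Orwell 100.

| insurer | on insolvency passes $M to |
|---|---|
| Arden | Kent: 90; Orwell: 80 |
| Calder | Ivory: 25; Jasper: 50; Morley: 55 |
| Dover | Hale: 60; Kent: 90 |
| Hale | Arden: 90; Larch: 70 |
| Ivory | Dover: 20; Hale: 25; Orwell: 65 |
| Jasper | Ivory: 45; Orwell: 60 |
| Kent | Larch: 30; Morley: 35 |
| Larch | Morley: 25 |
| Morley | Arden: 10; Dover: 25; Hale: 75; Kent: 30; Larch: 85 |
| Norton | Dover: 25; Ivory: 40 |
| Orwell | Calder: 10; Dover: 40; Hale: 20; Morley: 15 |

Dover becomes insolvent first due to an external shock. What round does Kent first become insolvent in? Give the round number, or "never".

2

Round 1 — Dover becomes insolvent (initial).
  Hale: +60 → 60 ≥ 50
  Kent: +90 → 90 ≥ 50
Round 2 — Hale, Kent become insolvent.
  Arden: +90 → 90 < 100
  Larch: +70+30 → 100 ≥ 50
  Morley: +35 → 35 < 110
Round 3 — Larch becomes insolvent.
  Morley: +25 → 60 < 110
No further insolvencies.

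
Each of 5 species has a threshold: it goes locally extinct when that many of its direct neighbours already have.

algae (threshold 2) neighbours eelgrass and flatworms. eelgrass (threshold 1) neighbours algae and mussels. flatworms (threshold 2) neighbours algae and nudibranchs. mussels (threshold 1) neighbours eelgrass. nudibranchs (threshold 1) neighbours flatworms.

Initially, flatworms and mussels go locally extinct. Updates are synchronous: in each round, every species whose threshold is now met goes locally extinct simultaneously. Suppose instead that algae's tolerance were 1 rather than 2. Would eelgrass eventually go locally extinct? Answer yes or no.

With algae's tolerance at 1:
Round 1 — flatworms, mussels go locally extinct (initial).
Round 2 — checking thresholds:
  algae: 1 of 2 neighbours ≥ 1, goes locally extinct.
  eelgrass: 1 of 2 neighbours ≥ 1, goes locally extinct.
  nudibranchs: 1 of 1 neighbours ≥ 1, goes locally extinct.
Round 3 — no new extinctions; cascade stops.

yes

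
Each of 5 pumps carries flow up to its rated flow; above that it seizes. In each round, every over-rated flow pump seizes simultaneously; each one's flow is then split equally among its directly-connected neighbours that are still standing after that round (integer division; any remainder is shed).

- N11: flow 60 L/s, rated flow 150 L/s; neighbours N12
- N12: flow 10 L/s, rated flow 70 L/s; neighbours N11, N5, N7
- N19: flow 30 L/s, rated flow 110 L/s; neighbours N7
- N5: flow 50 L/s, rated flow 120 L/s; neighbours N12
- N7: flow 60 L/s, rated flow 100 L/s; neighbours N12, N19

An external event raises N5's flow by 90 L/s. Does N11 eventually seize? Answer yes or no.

Round 1 — N5 at 140 > 120. N5 seizes.
  N5 sheds 140 L/s to N12: 140 each.
    N12: 10+140 = 150 > 70
Round 2 — N12 seizes.
  N12 sheds 150 L/s to N11, N7: 75 each.
    N11: 60+75 = 135 ≤ 150
    N7: 60+75 = 135 > 100
Round 3 — N7 seizes.
  N7 sheds 135 L/s to N19: 135 each.
    N19: 30+135 = 165 > 110
Round 4 — N19 seizes.
  N19 sheds 165 L/s: no online neighbours, lost.
No further seizures.

no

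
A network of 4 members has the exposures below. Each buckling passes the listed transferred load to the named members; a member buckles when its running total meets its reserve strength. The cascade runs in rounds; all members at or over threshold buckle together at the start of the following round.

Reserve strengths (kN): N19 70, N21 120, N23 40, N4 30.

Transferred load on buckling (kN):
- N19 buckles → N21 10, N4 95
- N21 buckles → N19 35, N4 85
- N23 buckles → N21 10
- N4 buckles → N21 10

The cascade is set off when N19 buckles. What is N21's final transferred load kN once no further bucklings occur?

20

Round 1 — N19 buckles (initial).
  N21: +10 → 10 < 120
  N4: +95 → 95 ≥ 30
Round 2 — N4 buckles.
  N21: +10 → 20 < 120
No further bucklings.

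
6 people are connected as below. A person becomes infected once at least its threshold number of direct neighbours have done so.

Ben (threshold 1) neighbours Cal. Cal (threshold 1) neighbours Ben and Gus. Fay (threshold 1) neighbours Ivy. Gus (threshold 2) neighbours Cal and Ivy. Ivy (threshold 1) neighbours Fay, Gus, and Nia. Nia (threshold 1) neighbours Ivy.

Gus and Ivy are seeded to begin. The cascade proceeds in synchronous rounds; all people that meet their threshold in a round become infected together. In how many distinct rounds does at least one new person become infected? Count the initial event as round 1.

3

Round 1 — Gus, Ivy become infected (initial).
Round 2 — checking thresholds:
  Cal: 1 of 2 neighbours ≥ 1, becomes infected.
  Fay: 1 of 1 neighbours ≥ 1, becomes infected.
  Nia: 1 of 1 neighbours ≥ 1, becomes infected.
Round 3 — checking thresholds:
  Ben: 1 of 1 neighbours ≥ 1, becomes infected.
Round 4 — no new infections; cascade stops.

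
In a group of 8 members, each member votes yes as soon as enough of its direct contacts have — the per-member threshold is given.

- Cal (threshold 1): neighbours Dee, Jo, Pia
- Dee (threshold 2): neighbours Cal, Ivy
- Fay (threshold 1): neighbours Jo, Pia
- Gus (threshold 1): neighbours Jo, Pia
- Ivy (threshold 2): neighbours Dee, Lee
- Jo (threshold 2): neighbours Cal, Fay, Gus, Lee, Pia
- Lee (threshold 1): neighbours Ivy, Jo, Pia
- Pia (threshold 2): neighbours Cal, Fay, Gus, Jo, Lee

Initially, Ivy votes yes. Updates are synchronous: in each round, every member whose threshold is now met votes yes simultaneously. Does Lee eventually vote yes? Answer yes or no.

yes

Round 1 — Ivy votes yes (initial).
Round 2 — checking thresholds:
  Dee: 1 of 2 neighbours < 2, holds.
  Lee: 1 of 3 neighbours ≥ 1, votes yes.
Round 3 — no new yes votes; cascade stops.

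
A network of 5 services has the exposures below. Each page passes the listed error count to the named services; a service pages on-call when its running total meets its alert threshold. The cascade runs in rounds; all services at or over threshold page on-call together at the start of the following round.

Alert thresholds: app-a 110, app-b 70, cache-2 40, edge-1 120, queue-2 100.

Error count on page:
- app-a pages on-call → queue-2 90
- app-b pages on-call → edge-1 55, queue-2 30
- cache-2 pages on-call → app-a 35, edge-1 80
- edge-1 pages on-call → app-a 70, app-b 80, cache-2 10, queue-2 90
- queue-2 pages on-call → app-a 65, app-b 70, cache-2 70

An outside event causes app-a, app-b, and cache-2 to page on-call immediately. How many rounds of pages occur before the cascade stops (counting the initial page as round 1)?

2

Round 1 — app-a, app-b, cache-2 page on-call (initial).
  edge-1: +55+80 → 135 ≥ 120
  queue-2: +90+30 → 120 ≥ 100
Round 2 — edge-1, queue-2 page on-call.
No further pages.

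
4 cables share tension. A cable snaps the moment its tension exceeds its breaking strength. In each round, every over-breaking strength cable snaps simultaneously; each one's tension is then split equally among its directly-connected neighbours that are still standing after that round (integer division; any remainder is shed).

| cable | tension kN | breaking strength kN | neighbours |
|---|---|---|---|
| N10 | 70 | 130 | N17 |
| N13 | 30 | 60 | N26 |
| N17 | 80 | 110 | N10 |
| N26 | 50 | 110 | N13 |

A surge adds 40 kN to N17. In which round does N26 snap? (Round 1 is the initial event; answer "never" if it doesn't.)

Round 1 — N17 at 120 > 110. N17 snaps.
  N17 sheds 120 kN to N10: 120 each.
    N10: 70+120 = 190 > 130
Round 2 — N10 snaps.
  N10 sheds 190 kN: no online neighbours, lost.
No further breaks.

never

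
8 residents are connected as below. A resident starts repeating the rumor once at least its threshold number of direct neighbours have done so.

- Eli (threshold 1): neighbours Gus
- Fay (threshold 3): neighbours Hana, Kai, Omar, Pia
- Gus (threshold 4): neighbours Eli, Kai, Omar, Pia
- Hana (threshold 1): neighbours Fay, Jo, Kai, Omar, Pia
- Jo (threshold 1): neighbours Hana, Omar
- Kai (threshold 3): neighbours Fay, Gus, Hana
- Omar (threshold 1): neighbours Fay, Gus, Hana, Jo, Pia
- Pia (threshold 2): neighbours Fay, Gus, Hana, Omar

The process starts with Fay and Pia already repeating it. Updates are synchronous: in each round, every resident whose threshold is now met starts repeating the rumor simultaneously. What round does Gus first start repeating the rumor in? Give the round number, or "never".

never

Round 1 — Fay, Pia start repeating the rumor (initial).
Round 2 — checking thresholds:
  Gus: 1 of 4 neighbours < 4, below threshold.
  Hana: 2 of 5 neighbours ≥ 1, starts repeating the rumor.
  Kai: 1 of 3 neighbours < 3, below threshold.
  Omar: 2 of 5 neighbours ≥ 1, starts repeating the rumor.
Round 3 — checking thresholds:
  Gus: 2 of 4 neighbours < 4, below threshold.
  Jo: 2 of 2 neighbours ≥ 1, starts repeating the rumor.
  Kai: 2 of 3 neighbours < 3, below threshold.
Round 4 — no new spreads; cascade stops.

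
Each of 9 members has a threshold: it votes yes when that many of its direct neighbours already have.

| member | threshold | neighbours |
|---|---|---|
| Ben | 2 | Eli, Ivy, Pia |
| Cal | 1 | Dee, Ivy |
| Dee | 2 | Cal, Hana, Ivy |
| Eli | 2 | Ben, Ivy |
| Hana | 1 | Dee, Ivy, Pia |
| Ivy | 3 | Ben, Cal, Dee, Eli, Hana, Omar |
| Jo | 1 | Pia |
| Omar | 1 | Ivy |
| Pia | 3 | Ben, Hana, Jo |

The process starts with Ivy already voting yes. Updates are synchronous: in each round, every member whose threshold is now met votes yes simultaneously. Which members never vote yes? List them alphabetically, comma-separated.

Ben, Eli, Jo, Pia

Round 1 — Ivy votes yes (initial).
Round 2 — checking thresholds:
  Ben: 1 of 3 neighbours < 2, not yet.
  Cal: 1 of 2 neighbours ≥ 1, votes yes.
  Dee: 1 of 3 neighbours < 2, not yet.
  Eli: 1 of 2 neighbours < 2, not yet.
  Hana: 1 of 3 neighbours ≥ 1, votes yes.
  Omar: 1 of 1 neighbours ≥ 1, votes yes.
Round 3 — checking thresholds:
  Ben: 1 of 3 neighbours < 2, not yet.
  Dee: 3 of 3 neighbours ≥ 2, votes yes.
  Eli: 1 of 2 neighbours < 2, not yet.
  Pia: 1 of 3 neighbours < 3, not yet.
Round 4 — no new yes votes; cascade stops.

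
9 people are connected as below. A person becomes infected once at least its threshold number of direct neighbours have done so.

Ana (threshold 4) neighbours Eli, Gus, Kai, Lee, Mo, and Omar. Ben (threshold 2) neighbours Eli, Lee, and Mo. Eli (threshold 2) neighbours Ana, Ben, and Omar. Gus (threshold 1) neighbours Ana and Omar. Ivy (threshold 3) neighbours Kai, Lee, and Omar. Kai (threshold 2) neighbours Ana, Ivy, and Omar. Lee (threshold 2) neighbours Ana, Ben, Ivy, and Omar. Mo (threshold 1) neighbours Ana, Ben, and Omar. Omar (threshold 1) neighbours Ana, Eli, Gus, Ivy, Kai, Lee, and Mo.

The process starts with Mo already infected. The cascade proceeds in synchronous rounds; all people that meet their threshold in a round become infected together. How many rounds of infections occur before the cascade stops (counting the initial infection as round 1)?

3

Round 1 — Mo becomes infected (initial).
Round 2 — checking thresholds:
  Ana: 1 of 6 neighbours < 4, holds.
  Ben: 1 of 3 neighbours < 2, holds.
  Omar: 1 of 7 neighbours ≥ 1, becomes infected.
Round 3 — checking thresholds:
  Ana: 2 of 6 neighbours < 4, holds.
  Ben: 1 of 3 neighbours < 2, holds.
  Eli: 1 of 3 neighbours < 2, holds.
  Gus: 1 of 2 neighbours ≥ 1, becomes infected.
  Ivy: 1 of 3 neighbours < 3, holds.
  Kai: 1 of 3 neighbours < 2, holds.
  Lee: 1 of 4 neighbours < 2, holds.
Round 4 — no new infections; cascade stops.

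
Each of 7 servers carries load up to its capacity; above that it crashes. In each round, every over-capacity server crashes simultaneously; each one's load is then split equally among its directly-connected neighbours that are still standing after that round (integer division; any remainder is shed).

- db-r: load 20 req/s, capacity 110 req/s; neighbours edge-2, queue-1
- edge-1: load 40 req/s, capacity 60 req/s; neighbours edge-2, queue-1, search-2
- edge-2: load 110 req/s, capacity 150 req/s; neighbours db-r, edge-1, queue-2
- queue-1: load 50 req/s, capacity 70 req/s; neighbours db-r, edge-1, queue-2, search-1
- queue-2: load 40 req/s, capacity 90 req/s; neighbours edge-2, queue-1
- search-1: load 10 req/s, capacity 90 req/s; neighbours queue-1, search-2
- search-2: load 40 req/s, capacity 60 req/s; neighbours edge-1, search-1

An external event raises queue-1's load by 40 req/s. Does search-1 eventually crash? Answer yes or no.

yes

Round 1 — queue-1 at 90 > 70. queue-1 crashes.
  queue-1 sheds 90 req/s to db-r, edge-1, queue-2, search-1: 22 each (2 lost).
    db-r: 20+22 = 42 ≤ 110
    edge-1: 40+22 = 62 > 60
    queue-2: 40+22 = 62 ≤ 90
    search-1: 10+22 = 32 ≤ 90
Round 2 — edge-1 crashes.
  edge-1 sheds 62 req/s to edge-2, search-2: 31 each.
    edge-2: 110+31 = 141 ≤ 150
    search-2: 40+31 = 71 > 60
Round 3 — search-2 crashes.
  search-2 sheds 71 req/s to search-1: 71 each.
    search-1: 32+71 = 103 > 90
Round 4 — search-1 crashes.
  search-1 sheds 103 req/s: no online neighbours, lost.
No further crashes.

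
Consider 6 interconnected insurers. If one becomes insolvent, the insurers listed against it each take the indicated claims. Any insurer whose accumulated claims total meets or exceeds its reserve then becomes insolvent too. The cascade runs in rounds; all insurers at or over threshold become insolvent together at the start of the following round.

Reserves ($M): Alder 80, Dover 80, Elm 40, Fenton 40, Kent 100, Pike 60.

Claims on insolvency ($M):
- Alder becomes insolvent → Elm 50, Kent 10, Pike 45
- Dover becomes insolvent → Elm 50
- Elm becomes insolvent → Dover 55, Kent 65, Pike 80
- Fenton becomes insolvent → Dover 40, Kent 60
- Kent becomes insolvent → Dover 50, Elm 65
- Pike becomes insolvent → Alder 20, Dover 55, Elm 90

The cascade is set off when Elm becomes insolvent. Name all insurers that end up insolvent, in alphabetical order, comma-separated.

Dover, Elm, Pike

Round 1 — Elm becomes insolvent (initial).
  Dover: +55 → 55 < 80
  Kent: +65 → 65 < 100
  Pike: +80 → 80 ≥ 60
Round 2 — Pike becomes insolvent.
  Alder: +20 → 20 < 80
  Dover: +55 → 110 ≥ 80
Round 3 — Dover becomes insolvent.
No further insolvencies.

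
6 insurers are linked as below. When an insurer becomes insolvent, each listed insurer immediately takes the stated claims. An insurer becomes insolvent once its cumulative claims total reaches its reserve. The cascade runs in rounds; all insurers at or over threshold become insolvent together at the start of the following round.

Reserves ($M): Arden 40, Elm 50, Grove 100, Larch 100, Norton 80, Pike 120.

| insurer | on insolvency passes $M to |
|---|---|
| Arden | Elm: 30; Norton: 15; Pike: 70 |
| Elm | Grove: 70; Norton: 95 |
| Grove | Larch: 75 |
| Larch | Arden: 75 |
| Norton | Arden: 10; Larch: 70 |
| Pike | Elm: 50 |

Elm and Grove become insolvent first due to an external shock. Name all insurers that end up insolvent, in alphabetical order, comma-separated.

Arden, Elm, Grove, Larch, Norton

Round 1 — Elm, Grove become insolvent (initial).
  Larch: +75 → 75 < 100
  Norton: +95 → 95 ≥ 80
Round 2 — Norton becomes insolvent.
  Arden: +10 → 10 < 40
  Larch: +70 → 145 ≥ 100
Round 3 — Larch becomes insolvent.
  Arden: +75 → 85 ≥ 40
Round 4 — Arden becomes insolvent.
  Pike: +70 → 70 < 120
No further insolvencies.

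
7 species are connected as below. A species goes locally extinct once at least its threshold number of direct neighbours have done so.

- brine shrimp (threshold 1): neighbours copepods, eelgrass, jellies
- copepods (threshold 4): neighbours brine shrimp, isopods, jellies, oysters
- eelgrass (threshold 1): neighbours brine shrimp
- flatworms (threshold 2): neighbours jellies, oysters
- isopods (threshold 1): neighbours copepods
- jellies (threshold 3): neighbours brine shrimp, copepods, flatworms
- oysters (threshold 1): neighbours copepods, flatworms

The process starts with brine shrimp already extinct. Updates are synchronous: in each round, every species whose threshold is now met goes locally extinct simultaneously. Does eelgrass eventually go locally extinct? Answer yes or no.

yes

Round 1 — brine shrimp goes locally extinct (initial).
Round 2 — checking thresholds:
  copepods: 1 of 4 neighbours < 4, below threshold.
  eelgrass: 1 of 1 neighbours ≥ 1, goes locally extinct.
  jellies: 1 of 3 neighbours < 3, below threshold.
Round 3 — no new extinctions; cascade stops.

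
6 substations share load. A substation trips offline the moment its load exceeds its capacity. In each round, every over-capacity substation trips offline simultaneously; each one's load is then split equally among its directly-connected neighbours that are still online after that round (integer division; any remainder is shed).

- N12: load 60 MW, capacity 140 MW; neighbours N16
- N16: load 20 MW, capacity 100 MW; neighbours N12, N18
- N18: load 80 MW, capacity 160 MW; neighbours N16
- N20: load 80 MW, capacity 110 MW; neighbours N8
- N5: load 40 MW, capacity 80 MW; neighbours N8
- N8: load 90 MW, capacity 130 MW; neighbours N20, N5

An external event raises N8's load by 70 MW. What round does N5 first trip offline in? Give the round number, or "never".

Round 1 — N8 at 160 > 130. N8 trips offline.
  N8 sheds 160 MW to N20, N5: 80 each.
    N20: 80+80 = 160 > 110
    N5: 40+80 = 120 > 80
Round 2 — N20, N5 trip offline.
  N20 sheds 160 MW: no online neighbours, lost.
  N5 sheds 120 MW: no online neighbours, lost.
No further trips.

2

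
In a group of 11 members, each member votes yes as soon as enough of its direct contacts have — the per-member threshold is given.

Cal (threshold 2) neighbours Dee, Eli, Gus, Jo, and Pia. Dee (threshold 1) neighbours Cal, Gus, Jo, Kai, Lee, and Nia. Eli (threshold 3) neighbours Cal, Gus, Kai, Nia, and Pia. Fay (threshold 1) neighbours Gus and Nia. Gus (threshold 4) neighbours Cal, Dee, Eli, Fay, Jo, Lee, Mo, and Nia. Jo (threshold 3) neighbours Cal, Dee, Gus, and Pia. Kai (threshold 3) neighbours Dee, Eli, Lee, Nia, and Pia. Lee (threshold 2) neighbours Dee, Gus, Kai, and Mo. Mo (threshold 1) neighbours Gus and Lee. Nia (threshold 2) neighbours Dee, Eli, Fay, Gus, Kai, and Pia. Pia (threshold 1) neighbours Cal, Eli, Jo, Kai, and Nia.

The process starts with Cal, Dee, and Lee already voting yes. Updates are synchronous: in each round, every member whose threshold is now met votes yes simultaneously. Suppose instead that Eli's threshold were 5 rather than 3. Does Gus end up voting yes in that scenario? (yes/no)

yes

With Eli's threshold at 5:
Round 1 — Cal, Dee, Lee vote yes (initial).
Round 2 — checking thresholds:
  Eli: 1 of 5 neighbours < 5, below threshold.
  Gus: 3 of 8 neighbours < 4, below threshold.
  Jo: 2 of 4 neighbours < 3, below threshold.
  Kai: 2 of 5 neighbours < 3, below threshold.
  Mo: 1 of 2 neighbours ≥ 1, votes yes.
  Nia: 1 of 6 neighbours < 2, below threshold.
  Pia: 1 of 5 neighbours ≥ 1, votes yes.
Round 3 — checking thresholds:
  Eli: 2 of 5 neighbours < 5, below threshold.
  Gus: 4 of 8 neighbours ≥ 4, votes yes.
  Jo: 3 of 4 neighbours ≥ 3, votes yes.
  Kai: 3 of 5 neighbours ≥ 3, votes yes.
  Nia: 2 of 6 neighbours ≥ 2, votes yes.
Round 4 — checking thresholds:
  Eli: 5 of 5 neighbours ≥ 5, votes yes.
  Fay: 2 of 2 neighbours ≥ 1, votes yes.
Round 5 — no new yes votes; cascade stops.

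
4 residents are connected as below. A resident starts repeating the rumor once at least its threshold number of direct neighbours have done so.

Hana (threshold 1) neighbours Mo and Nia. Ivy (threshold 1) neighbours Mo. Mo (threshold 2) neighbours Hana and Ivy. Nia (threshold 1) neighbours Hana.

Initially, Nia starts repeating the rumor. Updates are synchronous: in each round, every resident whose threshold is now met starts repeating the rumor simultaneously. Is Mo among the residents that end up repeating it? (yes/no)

no

Round 1 — Nia starts repeating the rumor (initial).
Round 2 — checking thresholds:
  Hana: 1 of 2 neighbours ≥ 1, starts repeating the rumor.
Round 3 — no new spreads; cascade stops.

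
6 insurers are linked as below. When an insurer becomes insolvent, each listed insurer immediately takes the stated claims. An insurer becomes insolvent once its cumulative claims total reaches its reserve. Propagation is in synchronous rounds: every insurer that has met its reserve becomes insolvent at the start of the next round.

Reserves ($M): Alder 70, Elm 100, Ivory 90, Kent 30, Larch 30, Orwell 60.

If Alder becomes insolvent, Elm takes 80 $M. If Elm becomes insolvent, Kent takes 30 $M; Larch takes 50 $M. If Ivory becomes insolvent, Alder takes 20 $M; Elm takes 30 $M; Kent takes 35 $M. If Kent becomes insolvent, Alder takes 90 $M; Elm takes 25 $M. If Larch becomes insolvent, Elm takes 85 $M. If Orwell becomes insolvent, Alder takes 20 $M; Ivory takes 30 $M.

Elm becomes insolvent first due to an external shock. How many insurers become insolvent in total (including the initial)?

4

Round 1 — Elm becomes insolvent (initial).
  Kent: +30 → 30 ≥ 30
  Larch: +50 → 50 ≥ 30
Round 2 — Kent, Larch become insolvent.
  Alder: +90 → 90 ≥ 70
Round 3 — Alder becomes insolvent.
No further insolvencies.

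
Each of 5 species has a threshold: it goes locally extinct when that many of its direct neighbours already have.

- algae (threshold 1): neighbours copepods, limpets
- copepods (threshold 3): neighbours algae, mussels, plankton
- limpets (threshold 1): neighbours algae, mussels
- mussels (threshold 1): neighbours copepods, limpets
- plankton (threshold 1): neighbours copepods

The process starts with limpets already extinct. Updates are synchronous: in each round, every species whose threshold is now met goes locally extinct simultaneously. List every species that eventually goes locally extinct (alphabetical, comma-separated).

Round 1 — limpets goes locally extinct (initial).
Round 2 — checking thresholds:
  algae: 1 of 2 neighbours ≥ 1, goes locally extinct.
  mussels: 1 of 2 neighbours ≥ 1, goes locally extinct.
Round 3 — no new extinctions; cascade stops.

algae, limpets, mussels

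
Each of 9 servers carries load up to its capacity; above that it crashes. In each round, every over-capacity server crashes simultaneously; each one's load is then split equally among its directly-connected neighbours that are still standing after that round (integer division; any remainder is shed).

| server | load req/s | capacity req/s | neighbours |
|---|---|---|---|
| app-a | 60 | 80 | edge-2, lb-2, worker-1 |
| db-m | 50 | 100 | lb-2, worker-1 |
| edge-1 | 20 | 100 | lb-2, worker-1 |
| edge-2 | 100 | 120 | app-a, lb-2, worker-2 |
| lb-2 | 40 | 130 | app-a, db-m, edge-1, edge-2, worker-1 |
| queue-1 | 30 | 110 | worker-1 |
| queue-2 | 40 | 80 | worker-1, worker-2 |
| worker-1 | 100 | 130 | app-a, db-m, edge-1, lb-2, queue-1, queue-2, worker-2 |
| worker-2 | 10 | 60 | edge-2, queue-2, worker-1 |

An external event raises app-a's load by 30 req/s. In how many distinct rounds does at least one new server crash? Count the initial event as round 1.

5

Round 1 — app-a at 90 > 80. app-a crashes.
  app-a sheds 90 req/s to edge-2, lb-2, worker-1: 30 each.
    edge-2: 100+30 = 130 > 120
    lb-2: 40+30 = 70 ≤ 130
    worker-1: 100+30 = 130 ≤ 130
Round 2 — edge-2 crashes.
  edge-2 sheds 130 req/s to lb-2, worker-2: 65 each.
    lb-2: 70+65 = 135 > 130
    worker-2: 10+65 = 75 > 60
Round 3 — lb-2, worker-2 crash.
  lb-2 sheds 135 req/s to db-m, edge-1, worker-1: 45 each.
    db-m: 50+45 = 95 ≤ 100
    edge-1: 20+45 = 65 ≤ 100
    worker-1: 130+45 = 175 > 130
  worker-2 sheds 75 req/s to queue-2, worker-1: 37 each (1 lost).
    queue-2: 40+37 = 77 ≤ 80
    worker-1: 175+37 = 212 > 130
Round 4 — worker-1 crashes.
  worker-1 sheds 212 req/s to db-m, edge-1, queue-1, queue-2: 53 each.
    db-m: 95+53 = 148 > 100
    edge-1: 65+53 = 118 > 100
    queue-1: 30+53 = 83 ≤ 110
    queue-2: 77+53 = 130 > 80
Round 5 — db-m, edge-1, queue-2 crash.
  db-m sheds 148 req/s: no online neighbours, lost.
  edge-1 sheds 118 req/s: no online neighbours, lost.
  queue-2 sheds 130 req/s: no online neighbours, lost.
No further crashes.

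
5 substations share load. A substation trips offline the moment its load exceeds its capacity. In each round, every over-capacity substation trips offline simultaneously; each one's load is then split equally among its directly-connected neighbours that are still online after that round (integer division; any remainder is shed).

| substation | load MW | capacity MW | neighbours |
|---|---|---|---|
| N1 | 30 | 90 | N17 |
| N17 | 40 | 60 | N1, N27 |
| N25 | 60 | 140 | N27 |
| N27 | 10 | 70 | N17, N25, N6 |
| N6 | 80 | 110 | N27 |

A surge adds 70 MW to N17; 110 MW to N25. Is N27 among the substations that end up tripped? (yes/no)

Round 1 — N17 at 110 > 60; N25 at 170 > 140. N17, N25 trip offline.
  N17 sheds 110 MW to N1, N27: 55 each.
    N1: 30+55 = 85 ≤ 90
    N27: 10+55 = 65 ≤ 70
  N25 sheds 170 MW to N27: 170 each.
    N27: 65+170 = 235 > 70
Round 2 — N27 trips offline.
  N27 sheds 235 MW to N6: 235 each.
    N6: 80+235 = 315 > 110
Round 3 — N6 trips offline.
  N6 sheds 315 MW: no online neighbours, lost.
No further trips.

yes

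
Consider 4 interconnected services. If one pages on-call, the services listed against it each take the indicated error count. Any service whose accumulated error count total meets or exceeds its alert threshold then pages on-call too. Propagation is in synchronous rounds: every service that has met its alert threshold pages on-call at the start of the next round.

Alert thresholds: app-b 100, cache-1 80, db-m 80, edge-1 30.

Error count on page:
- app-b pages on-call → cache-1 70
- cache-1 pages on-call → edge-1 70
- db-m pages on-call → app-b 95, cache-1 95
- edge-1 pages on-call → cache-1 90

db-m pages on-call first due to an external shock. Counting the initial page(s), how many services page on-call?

Round 1 — db-m pages on-call (initial).
  app-b: +95 → 95 < 100
  cache-1: +95 → 95 ≥ 80
Round 2 — cache-1 pages on-call.
  edge-1: +70 → 70 ≥ 30
Round 3 — edge-1 pages on-call.
No further pages.

3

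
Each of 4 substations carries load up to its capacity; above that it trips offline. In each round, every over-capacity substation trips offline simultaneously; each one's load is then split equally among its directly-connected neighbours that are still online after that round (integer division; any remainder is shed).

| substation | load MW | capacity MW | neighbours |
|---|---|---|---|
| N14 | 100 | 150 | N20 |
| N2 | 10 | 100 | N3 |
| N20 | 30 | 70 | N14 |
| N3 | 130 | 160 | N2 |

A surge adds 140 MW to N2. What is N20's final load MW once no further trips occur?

Round 1 — N2 at 150 > 100. N2 trips offline.
  N2 sheds 150 MW to N3: 150 each.
    N3: 130+150 = 280 > 160
Round 2 — N3 trips offline.
  N3 sheds 280 MW: no online neighbours, lost.
No further trips.

30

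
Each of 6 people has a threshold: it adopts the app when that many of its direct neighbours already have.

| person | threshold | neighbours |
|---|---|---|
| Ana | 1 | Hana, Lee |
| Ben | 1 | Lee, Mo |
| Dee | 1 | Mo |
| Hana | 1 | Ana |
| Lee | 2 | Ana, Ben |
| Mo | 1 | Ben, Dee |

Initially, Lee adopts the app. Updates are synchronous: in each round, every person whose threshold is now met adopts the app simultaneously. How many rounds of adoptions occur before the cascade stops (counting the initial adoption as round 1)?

Round 1 — Lee adopts the app (initial).
Round 2 — checking thresholds:
  Ana: 1 of 2 neighbours ≥ 1, adopts the app.
  Ben: 1 of 2 neighbours ≥ 1, adopts the app.
Round 3 — checking thresholds:
  Hana: 1 of 1 neighbours ≥ 1, adopts the app.
  Mo: 1 of 2 neighbours ≥ 1, adopts the app.
Round 4 — checking thresholds:
  Dee: 1 of 1 neighbours ≥ 1, adopts the app.
Round 5 — no new adoptions; cascade stops.

4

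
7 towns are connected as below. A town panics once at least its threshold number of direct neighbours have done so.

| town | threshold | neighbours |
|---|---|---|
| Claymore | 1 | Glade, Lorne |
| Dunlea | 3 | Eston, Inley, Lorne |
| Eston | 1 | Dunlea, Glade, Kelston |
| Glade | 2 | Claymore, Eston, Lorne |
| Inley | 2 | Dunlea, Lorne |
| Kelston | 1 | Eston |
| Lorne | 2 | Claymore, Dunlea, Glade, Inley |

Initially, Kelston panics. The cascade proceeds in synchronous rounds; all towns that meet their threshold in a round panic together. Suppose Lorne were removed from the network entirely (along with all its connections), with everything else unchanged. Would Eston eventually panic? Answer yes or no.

With Lorne removed:
Round 1 — Kelston panics (initial).
Round 2 — checking thresholds:
  Eston: 1 of 3 neighbours ≥ 1, panics.
Round 3 — no new panics; cascade stops.

yes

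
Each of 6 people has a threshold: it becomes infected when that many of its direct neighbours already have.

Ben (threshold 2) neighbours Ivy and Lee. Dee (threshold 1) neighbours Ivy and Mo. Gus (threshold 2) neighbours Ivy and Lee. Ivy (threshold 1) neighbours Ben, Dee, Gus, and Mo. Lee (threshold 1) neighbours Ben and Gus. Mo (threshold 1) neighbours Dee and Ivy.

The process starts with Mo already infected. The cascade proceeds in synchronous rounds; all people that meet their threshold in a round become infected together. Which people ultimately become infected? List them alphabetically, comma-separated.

Dee, Ivy, Mo

Round 1 — Mo becomes infected (initial).
Round 2 — checking thresholds:
  Dee: 1 of 2 neighbours ≥ 1, becomes infected.
  Ivy: 1 of 4 neighbours ≥ 1, becomes infected.
Round 3 — no new infections; cascade stops.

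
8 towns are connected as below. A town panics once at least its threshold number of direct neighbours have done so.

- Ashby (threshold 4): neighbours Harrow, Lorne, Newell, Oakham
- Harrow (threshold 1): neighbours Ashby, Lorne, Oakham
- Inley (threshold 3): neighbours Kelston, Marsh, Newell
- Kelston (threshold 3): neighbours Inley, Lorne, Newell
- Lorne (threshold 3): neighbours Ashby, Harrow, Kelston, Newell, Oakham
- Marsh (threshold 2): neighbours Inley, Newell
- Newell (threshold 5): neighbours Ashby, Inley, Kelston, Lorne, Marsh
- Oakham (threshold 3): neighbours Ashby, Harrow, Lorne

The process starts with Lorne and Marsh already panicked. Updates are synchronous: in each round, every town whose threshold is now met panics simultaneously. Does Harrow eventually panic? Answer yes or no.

yes

Round 1 — Lorne, Marsh panic (initial).
Round 2 — checking thresholds:
  Ashby: 1 of 4 neighbours < 4, holds.
  Harrow: 1 of 3 neighbours ≥ 1, panics.
  Inley: 1 of 3 neighbours < 3, holds.
  Kelston: 1 of 3 neighbours < 3, holds.
  Newell: 2 of 5 neighbours < 5, holds.
  Oakham: 1 of 3 neighbours < 3, holds.
Round 3 — no new panics; cascade stops.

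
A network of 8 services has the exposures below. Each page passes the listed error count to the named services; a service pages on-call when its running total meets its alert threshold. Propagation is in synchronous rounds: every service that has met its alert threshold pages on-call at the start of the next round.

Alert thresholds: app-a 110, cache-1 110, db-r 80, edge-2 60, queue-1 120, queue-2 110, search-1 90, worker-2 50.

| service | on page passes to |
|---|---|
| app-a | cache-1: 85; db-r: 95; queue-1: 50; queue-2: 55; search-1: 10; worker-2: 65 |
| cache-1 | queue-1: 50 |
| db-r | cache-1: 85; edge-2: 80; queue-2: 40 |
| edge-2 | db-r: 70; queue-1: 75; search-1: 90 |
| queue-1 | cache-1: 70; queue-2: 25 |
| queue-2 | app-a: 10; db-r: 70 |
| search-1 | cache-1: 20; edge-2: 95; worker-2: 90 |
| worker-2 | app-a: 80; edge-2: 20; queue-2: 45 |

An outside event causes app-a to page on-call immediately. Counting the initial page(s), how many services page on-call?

8

Round 1 — app-a pages on-call (initial).
  cache-1: +85 → 85 < 110
  db-r: +95 → 95 ≥ 80
  queue-1: +50 → 50 < 120
  queue-2: +55 → 55 < 110
  search-1: +10 → 10 < 90
  worker-2: +65 → 65 ≥ 50
Round 2 — db-r, worker-2 page on-call.
  cache-1: +85 → 170 ≥ 110
  edge-2: +80+20 → 100 ≥ 60
  queue-2: +40+45 → 140 ≥ 110
Round 3 — cache-1, edge-2, queue-2 page on-call.
  queue-1: +50+75 → 175 ≥ 120
  search-1: +90 → 100 ≥ 90
Round 4 — queue-1, search-1 page on-call.
No further pages.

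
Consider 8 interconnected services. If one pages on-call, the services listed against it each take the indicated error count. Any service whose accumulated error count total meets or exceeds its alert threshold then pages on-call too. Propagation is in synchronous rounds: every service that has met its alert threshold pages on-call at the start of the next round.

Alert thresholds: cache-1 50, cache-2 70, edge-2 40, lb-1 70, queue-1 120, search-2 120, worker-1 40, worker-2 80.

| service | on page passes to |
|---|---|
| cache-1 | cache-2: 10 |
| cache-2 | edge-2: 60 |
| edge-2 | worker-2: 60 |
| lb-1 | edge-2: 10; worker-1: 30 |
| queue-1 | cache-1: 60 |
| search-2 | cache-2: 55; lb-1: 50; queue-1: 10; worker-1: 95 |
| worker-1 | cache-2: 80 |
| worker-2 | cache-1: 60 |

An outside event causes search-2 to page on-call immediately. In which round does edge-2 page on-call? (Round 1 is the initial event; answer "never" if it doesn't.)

4

Round 1 — search-2 pages on-call (initial).
  cache-2: +55 → 55 < 70
  lb-1: +50 → 50 < 70
  queue-1: +10 → 10 < 120
  worker-1: +95 → 95 ≥ 40
Round 2 — worker-1 pages on-call.
  cache-2: +80 → 135 ≥ 70
Round 3 — cache-2 pages on-call.
  edge-2: +60 → 60 ≥ 40
Round 4 — edge-2 pages on-call.
  worker-2: +60 → 60 < 80
No further pages.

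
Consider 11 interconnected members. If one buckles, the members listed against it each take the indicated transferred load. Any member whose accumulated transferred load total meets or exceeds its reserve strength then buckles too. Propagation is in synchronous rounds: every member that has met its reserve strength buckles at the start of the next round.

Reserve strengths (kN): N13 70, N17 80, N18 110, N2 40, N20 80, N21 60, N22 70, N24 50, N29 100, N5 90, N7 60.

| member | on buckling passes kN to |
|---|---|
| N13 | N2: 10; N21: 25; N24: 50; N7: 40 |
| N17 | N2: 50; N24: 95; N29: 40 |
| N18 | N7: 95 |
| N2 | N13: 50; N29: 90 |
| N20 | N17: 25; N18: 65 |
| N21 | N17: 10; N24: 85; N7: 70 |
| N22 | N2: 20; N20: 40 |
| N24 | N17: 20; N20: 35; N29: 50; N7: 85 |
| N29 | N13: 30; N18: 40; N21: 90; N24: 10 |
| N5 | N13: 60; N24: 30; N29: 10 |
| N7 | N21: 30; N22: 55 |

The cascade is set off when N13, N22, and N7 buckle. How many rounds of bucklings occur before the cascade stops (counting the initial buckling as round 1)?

2

Round 1 — N13, N22, N7 buckle (initial).
  N2: +10+20 → 30 < 40
  N20: +40 → 40 < 80
  N21: +25+30 → 55 < 60
  N24: +50 → 50 ≥ 50
Round 2 — N24 buckles.
  N17: +20 → 20 < 80
  N20: +35 → 75 < 80
  N29: +50 → 50 < 100
No further bucklings.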